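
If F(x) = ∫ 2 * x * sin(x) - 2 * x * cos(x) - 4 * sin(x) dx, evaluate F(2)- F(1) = -2*sin(2) - 2*cos(2)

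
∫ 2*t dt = t^2 + C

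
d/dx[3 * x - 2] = 3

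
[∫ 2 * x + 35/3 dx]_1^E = -26/3 + (-1 + 3*E)*(E/3 + 4)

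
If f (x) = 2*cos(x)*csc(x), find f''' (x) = -4 - 16/tan(x)^2 - 12/tan(x)^4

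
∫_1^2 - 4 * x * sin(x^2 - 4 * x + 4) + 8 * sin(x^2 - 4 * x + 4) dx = 2 - 2*cos(1)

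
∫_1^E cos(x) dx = -sin(1) + sin(E)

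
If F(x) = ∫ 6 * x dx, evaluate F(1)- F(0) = 3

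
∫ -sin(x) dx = cos(x) + C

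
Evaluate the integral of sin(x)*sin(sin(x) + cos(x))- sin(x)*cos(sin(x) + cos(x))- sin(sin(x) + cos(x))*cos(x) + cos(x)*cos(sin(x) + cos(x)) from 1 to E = sqrt(2)*(-sin(pi/4 + sqrt(2)*sin(pi/4 + 1)) + sin(sqrt(2)*sin(pi/4 + E) + pi/4))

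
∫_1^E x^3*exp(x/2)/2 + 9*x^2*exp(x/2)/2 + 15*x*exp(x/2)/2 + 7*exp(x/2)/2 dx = -8*exp(1/2) + (1 + E)^3*exp(E/2)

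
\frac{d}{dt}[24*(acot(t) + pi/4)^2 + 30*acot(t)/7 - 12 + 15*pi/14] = (-336*acot(t) - 84*pi - 30)/(7*t^2 + 7)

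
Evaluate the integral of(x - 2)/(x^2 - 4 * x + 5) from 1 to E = -log(2)/2 + log((-2 + E)^2 + 1)/2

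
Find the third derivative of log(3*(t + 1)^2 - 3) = (4*t^3 + 12*t^2 + 24*t + 16)/(t^6 + 6*t^5 + 12*t^4 + 8*t^3)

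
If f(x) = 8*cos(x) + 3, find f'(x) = -8*sin(x)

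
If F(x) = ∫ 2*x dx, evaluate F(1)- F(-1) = 0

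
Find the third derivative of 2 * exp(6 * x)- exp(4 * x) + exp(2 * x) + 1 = 432*exp(6*x) - 64*exp(4*x) + 8*exp(2*x)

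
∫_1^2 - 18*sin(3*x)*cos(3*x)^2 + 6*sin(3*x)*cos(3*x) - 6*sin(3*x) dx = -cos(6)^2 + cos(3)^2 + 2*cos(6)^3 + 2*cos(6) - 2*cos(3)^3 - 2*cos(3)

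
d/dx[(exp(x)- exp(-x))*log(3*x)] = (x*exp(2*x)*log(x) + x*exp(2*x)*log(3) + x*log(x) + x*log(3) + exp(2*x) - 1)*exp(-x)/x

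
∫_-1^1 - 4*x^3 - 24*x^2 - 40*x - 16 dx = -48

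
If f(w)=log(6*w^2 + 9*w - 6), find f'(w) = (4*w + 3)/(2*w^2 + 3*w - 2)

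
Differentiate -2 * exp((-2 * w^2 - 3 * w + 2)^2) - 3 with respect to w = -32*w^3*exp(4*w^4 + 12*w^3 + w^2 - 12*w + 4) - 72*w^2*exp(4*w^4 + 12*w^3 + w^2 - 12*w + 4) - 4*w*exp(4*w^4 + 12*w^3 + w^2 - 12*w + 4) + 24*exp(4*w^4 + 12*w^3 + w^2 - 12*w + 4)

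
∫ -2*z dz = -z^2 + C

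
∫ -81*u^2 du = -27*u^3 + C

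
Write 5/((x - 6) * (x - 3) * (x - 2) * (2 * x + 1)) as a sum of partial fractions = -8/(91*(2*x + 1)) + 1/(4*(x - 2)) - 5/(21*(x - 3)) + 5/(156*(x - 6))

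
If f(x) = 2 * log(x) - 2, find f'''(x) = 4/x^3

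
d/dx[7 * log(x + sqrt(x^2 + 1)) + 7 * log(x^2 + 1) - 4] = (21*x^3 + 21*x^2*sqrt(x^2 + 1) + 21*x + 7*sqrt(x^2 + 1))/(x^4 + x^3*sqrt(x^2 + 1) + 2*x^2 + x*sqrt(x^2 + 1) + 1)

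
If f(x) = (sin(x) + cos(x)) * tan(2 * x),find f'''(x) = sqrt(2)*(48*sin(x + pi/4)*tan(2*x)^4 + 58*sin(x + pi/4)*tan(2*x)^2 + 10*sin(x + pi/4) + 24*cos(x + pi/4)*tan(2*x)^3 + 23*cos(x + pi/4)*tan(2*x))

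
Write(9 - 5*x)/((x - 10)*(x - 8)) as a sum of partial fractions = 31/(2*(x - 8)) - 41/(2*(x - 10))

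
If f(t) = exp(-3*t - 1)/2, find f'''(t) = -27*exp(-3*t - 1)/2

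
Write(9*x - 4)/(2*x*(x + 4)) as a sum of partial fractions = 5/(x + 4) - 1/(2*x)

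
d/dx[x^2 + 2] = 2*x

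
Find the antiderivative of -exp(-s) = exp(-s) + C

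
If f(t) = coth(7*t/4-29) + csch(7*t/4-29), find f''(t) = 49*(cosh(7*t/4 - 29) + 1)^2/(16*sinh(7*t/4 - 29)^3)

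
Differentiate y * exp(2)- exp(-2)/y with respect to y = (y^2*exp(4) + 1)*exp(-2)/y^2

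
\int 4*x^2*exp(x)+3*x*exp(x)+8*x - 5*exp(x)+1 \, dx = x*(4*x + (4*x - 5)*exp(x) + 1) + C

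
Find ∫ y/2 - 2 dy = y^2/4 - 2*y + C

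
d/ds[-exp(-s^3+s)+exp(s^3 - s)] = 3*s^2*exp(-s^3 + s) + 3*s^2*exp(s^3 - s) - exp(-s^3 + s) - exp(s^3 - s)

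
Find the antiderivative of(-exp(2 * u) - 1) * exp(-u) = -2*sinh(u) + C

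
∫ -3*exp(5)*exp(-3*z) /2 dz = exp(5 - 3*z)/2 + C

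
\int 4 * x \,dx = 2*x^2 + C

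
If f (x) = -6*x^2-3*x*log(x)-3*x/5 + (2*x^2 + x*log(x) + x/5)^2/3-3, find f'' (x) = (1200*x^3 + 600*x^2*log(x) + 620*x^2 + 50*x*log(x)^2 + 170*x*log(x) - 818*x - 225)/(75*x)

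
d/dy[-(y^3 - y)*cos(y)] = y^3*sin(y) - 3*y^2*cos(y) - y*sin(y) + cos(y)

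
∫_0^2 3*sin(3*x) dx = 1 - cos(6)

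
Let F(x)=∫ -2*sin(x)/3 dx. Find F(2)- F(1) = -2*cos(1)/3 + 2*cos(2)/3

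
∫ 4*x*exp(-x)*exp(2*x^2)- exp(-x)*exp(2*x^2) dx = exp(x*(2*x - 1)) + C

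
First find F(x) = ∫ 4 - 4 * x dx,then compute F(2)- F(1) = -2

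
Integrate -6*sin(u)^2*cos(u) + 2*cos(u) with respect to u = 2*sin(u)*cos(u)^2 + C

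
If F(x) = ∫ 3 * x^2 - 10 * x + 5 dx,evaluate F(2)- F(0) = -2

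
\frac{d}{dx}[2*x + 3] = 2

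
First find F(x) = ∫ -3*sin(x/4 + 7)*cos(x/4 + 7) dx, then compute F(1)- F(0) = 3*cos(29/2) - 3*cos(14)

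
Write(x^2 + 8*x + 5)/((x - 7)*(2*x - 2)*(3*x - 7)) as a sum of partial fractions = -131/(56*(3*x - 7)) + 7/(24*(x - 1)) + 55/(84*(x - 7))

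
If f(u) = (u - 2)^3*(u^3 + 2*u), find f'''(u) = 120*u^3 - 360*u^2 + 336*u - 120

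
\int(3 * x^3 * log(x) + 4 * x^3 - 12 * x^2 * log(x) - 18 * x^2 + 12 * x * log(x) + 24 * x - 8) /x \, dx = (x - 2)^3*(log(x) + 1) + C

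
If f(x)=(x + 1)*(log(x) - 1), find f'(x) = (x*log(x) + 1)/x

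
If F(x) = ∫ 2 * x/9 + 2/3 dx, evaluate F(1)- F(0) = 7/9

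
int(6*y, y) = 3*y^2 + C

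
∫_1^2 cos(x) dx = -sin(1) + sin(2)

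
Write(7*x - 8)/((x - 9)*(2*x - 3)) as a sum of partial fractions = -1/(3*(2*x - 3)) + 11/(3*(x - 9))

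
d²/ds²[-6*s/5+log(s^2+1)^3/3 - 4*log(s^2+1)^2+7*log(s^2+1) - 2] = (-2*s^2*log(s^2 + 1)^2 + 24*s^2*log(s^2 + 1) - 46*s^2 + 2*log(s^2 + 1)^2 - 16*log(s^2 + 1) + 14)/(s^4 + 2*s^2 + 1)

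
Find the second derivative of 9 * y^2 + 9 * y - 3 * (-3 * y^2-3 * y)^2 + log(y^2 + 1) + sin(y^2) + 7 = 2*(-2*y^6*sin(y^2) - 162*y^6 - 162*y^5 - 4*y^4*sin(y^2) + y^4*cos(y^2) - 342*y^4 - 324*y^3 + 2*sqrt(2)*y^2*cos(y^2 + pi/4) - 199*y^2 - 162*y + cos(y^2) - 17)/(y^4 + 2*y^2 + 1)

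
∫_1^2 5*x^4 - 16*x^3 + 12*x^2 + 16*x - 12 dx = 11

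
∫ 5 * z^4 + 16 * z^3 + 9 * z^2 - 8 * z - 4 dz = z^5 + 4*z^4 + 3*z^3 - 4*z^2 - 4*z + C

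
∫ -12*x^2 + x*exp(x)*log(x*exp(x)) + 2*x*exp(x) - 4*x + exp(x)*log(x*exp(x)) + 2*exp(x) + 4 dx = x*(-4*x^2 - 2*x + (x + log(x))*exp(x) + exp(x) + 4) + C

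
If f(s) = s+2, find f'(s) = 1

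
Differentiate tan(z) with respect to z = cos(z)^(-2)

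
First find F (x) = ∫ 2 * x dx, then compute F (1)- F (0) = 1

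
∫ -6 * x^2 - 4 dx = -2*x^3 - 4*x + C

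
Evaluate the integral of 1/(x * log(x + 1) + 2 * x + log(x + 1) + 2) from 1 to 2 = -log(log(2) + 2) + log(log(3) + 2)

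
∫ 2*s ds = s^2 + C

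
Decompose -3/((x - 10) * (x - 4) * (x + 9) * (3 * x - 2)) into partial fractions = -81/(8120*(3*x - 2)) + 3/(7163*(x + 9)) + 1/(260*(x - 4)) - 1/(1064*(x - 10))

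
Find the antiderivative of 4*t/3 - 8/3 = 2*t^2/3 - 8*t/3 + C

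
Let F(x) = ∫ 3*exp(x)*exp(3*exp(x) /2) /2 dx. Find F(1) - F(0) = -exp(3/2) + exp(3*E/2)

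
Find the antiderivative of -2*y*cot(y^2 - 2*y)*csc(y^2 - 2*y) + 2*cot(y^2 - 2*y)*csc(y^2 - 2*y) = csc(y*(y - 2)) + C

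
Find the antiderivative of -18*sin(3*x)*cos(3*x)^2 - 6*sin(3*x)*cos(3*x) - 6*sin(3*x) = (cos(3*x) + cos(6*x) + 3)*cos(3*x) + C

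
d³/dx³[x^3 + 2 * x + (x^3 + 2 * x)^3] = 504*x^6 + 1260*x^4 + 720*x^2 + 54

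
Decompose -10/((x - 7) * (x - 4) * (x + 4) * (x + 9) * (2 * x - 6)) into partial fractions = -1/(2496*(x + 9)) + 1/(616*(x + 4)) - 5/(336*(x - 3)) + 5/(312*(x - 4)) - 5/(2112*(x - 7))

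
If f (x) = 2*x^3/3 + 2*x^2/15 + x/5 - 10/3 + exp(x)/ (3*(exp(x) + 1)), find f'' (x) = (60*x*exp(3*x) + 180*x*exp(2*x) + 180*x*exp(x) + 60*x + 4*exp(3*x) + 7*exp(2*x) + 17*exp(x) + 4)/(15*exp(3*x) + 45*exp(2*x) + 45*exp(x) + 15)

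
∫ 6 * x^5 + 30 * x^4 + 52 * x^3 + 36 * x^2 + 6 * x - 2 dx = x^6 + 6*x^5 + 13*x^4 + 12*x^3 + 3*x^2 - 2*x + C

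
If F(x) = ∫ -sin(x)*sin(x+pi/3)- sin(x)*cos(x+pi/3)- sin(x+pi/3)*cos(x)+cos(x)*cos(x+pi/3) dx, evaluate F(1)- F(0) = (cos(1) + sin(1))*cos(1 + pi/3) - 1/2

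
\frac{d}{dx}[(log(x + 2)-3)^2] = (2*log(x + 2) - 6)/(x + 2)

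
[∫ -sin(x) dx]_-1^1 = 0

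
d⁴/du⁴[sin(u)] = sin(u)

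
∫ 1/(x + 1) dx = log(2*x + 2) + C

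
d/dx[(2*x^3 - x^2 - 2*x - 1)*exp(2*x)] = 4*x^3*exp(2*x) + 4*x^2*exp(2*x) - 6*x*exp(2*x) - 4*exp(2*x)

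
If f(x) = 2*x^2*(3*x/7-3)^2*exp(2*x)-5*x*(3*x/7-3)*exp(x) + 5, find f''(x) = 72*x^4*exp(2*x)/49 - 720*x^3*exp(2*x)/49 + 720*x^2*exp(2*x)/49 - 15*x^2*exp(x)/7 + 792*x*exp(2*x)/7 + 45*x*exp(x)/7 + 36*exp(2*x) + 180*exp(x)/7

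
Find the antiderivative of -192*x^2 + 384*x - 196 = -64*x^3 + 192*x^2 - 196*x + C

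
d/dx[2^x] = 2^x*log(2)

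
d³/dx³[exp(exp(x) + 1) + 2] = exp(x + exp(x) + 1) + 3*exp(2*x + exp(x) + 1) + exp(3*x + exp(x) + 1)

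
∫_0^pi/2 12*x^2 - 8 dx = -4*pi + pi^3/2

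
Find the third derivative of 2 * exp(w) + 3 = 2*exp(w)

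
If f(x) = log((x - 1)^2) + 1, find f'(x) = 2/(x - 1)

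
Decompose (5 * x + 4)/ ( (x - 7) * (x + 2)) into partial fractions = 2/(3*(x + 2)) + 13/(3*(x - 7))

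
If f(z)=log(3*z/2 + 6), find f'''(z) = 2/(z^3 + 12*z^2 + 48*z + 64)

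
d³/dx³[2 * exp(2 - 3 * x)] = -54*exp(2 - 3*x)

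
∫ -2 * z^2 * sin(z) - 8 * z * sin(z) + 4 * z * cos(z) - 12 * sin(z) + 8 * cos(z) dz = (2*(z + 2)^2 + 4)*cos(z) + C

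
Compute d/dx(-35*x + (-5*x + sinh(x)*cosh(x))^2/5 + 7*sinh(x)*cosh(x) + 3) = -4*x*sinh(x)^2 + 8*x + 4*sinh(x)^3*cosh(x)/5 + 14*sinh(x)^2 - 8*sinh(x)*cosh(x)/5 - 28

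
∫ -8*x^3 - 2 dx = -2*x^4 - 2*x + C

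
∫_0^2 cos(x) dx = sin(2)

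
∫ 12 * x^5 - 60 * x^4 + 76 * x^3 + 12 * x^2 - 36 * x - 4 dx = 2*x^6 - 12*x^5 + 19*x^4 + 4*x^3 - 18*x^2 - 4*x + C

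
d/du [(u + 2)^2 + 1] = 2*u + 4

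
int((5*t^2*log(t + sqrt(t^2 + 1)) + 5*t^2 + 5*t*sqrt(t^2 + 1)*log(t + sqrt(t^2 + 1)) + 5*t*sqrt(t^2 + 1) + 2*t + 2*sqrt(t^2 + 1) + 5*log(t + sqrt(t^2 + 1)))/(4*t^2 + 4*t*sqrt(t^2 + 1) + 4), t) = (5*t + 2)*log(t + sqrt(t^2 + 1))/4 + C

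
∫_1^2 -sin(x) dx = -cos(1) + cos(2)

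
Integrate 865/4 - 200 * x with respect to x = -100*x^2 + 865*x/4 + C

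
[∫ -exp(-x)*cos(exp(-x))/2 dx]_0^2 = -sin(1)/2 + sin(exp(-2))/2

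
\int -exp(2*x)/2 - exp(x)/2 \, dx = (-exp(x) - 2)*exp(x)/4 + C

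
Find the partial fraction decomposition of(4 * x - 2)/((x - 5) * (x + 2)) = 10/(7*(x + 2)) + 18/(7*(x - 5))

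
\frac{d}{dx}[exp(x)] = exp(x)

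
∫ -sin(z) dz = cos(z) + C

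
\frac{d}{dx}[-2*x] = -2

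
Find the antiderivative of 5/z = 5*log(3*z) + C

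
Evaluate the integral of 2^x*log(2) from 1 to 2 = 2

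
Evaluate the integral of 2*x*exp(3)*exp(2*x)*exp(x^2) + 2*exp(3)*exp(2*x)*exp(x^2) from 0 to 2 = -exp(3) + exp(11)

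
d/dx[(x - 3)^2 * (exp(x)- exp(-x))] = (x^2*exp(2*x) + x^2 - 4*x*exp(2*x) - 8*x + 3*exp(2*x) + 15)*exp(-x)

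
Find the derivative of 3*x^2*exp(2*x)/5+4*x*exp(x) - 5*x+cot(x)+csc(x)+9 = 6*x^2*exp(2*x)/5 + 6*x*exp(2*x)/5 + 4*x*exp(x) + 4*exp(x) - cot(x)^2 - cot(x)*csc(x) - 6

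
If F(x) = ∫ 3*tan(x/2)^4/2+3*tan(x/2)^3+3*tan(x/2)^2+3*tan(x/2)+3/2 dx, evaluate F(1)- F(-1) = 2*(tan(1/2)^2 + 3)*tan(1/2)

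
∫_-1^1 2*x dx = 0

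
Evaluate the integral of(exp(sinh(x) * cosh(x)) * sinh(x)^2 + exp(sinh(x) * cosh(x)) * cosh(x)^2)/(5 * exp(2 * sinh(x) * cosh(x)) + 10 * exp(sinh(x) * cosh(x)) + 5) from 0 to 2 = -1/10 + exp(sinh(4)/2)/(5*(1 + exp(sinh(4)/2)))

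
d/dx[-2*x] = -2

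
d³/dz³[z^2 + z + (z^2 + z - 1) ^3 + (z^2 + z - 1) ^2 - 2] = 120*z^3 + 180*z^2 + 24*z - 18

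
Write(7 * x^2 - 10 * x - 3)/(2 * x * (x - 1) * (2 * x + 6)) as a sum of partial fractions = 15/(8*(x + 3)) - 3/(8*(x - 1)) + 1/(4*x)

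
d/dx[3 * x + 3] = 3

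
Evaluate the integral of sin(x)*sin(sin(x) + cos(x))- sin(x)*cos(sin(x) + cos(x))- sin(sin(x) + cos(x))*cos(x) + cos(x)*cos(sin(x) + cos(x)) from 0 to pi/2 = 0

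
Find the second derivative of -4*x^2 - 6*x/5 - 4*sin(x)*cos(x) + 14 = 8*sin(2*x) - 8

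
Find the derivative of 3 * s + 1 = 3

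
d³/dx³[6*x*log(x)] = -6/x^2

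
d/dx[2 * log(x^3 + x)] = (6*x^2 + 2)/(x^3 + x)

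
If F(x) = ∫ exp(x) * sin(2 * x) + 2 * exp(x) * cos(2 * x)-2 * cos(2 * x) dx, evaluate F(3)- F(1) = (-1 + exp(3))*sin(6) + (1 - E)*sin(2)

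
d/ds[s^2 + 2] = 2*s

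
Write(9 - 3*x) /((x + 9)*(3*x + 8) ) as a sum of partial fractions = 51/(19*(3*x + 8)) - 36/(19*(x + 9))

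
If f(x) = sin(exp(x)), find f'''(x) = (-exp(2*x)*cos(exp(x)) - 3*exp(x)*sin(exp(x)) + cos(exp(x)))*exp(x)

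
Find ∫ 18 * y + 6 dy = 9*y^2 + 6*y + C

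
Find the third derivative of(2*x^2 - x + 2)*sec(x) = (-2*x^2*sin(x)/cos(x) + 12*x^2*sin(x)/cos(x)^3 + x*sin(x)/cos(x) - 6*x*sin(x)/cos(x)^3 - 12*x + 24*x/cos(x)^2 + 10*sin(x)/cos(x) + 12*sin(x)/cos(x)^3 + 3 - 6/cos(x)^2)/cos(x)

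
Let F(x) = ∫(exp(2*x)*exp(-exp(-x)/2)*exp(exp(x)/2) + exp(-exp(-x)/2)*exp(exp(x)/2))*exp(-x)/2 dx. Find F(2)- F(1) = -exp(-exp(-1)/2 + E/2) + exp(-exp(-2)/2 + exp(2)/2)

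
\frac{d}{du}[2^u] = 2^u*log(2)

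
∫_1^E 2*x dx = -1 + exp(2)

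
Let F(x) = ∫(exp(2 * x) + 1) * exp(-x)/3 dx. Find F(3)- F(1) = -E/3 - exp(-3)/3 + exp(-1)/3 + exp(3)/3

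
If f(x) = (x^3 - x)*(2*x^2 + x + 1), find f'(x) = 10*x^4 + 4*x^3 - 3*x^2 - 2*x - 1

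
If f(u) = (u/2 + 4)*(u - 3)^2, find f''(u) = 3*u + 2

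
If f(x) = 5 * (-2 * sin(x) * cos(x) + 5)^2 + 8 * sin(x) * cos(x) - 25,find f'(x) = 10*sin(4*x) - 92*cos(2*x)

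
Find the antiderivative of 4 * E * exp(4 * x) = exp(4*x + 1) + C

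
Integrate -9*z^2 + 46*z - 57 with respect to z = -3*z^3 + 23*z^2 - 57*z + C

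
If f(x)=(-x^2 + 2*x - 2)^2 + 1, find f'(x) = 4*x^3 - 12*x^2 + 16*x - 8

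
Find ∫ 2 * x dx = x^2 + C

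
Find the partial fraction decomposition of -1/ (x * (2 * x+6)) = 1/(6*(x + 3)) - 1/(6*x)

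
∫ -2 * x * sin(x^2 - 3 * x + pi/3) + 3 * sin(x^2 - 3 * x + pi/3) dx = cos(x^2 - 3*x + pi/3) + C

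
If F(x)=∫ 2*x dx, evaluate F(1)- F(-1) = 0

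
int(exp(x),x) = exp(x) + C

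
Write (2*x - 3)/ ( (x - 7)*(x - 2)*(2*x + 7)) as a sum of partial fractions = -40/(231*(2*x + 7)) - 1/(55*(x - 2)) + 11/(105*(x - 7))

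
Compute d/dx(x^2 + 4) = 2*x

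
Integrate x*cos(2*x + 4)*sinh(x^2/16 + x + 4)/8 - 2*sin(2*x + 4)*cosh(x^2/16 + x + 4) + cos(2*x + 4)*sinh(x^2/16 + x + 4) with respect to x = cos(2*x + 4)*cosh((x + 8)^2/16) + C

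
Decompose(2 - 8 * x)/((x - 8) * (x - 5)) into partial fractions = 38/(3*(x - 5)) - 62/(3*(x - 8))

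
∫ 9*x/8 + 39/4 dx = 9*x^2/16 + 39*x/4 + C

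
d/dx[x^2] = 2*x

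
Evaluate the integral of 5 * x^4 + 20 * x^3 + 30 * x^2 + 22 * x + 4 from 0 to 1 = 31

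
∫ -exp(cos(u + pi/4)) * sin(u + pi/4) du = exp(cos(u + pi/4)) + C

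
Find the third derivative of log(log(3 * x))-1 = (2*log(x)^2 + 3*log(x) + 4*log(3)*log(x) + 2 + 2*log(3)^2 + 3*log(3))/(x^3*log(x)^3 + 3*x^3*log(3)*log(x)^2 + 3*x^3*log(3)^2*log(x) + x^3*log(3)^3)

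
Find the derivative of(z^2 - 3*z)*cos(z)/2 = -z^2*sin(z)/2 + 3*z*sin(z)/2 + z*cos(z) - 3*cos(z)/2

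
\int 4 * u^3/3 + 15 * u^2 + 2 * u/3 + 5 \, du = u^4/3 + 5*u^3 + u^2/3 + 5*u + C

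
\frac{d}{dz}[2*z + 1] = 2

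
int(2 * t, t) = t^2 + C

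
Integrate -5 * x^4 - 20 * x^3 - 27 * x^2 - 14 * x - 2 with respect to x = -x^5 - 5*x^4 - 9*x^3 - 7*x^2 - 2*x + C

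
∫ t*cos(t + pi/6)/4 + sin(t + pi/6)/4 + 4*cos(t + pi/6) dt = (t/4 + 4)*sin(t + pi/6) + C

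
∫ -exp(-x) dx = exp(-x) + C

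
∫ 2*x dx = x^2 + C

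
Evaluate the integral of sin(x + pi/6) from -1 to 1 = sin(1)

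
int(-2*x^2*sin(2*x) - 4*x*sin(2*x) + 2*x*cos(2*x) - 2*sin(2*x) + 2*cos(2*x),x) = (x + 1)^2*cos(2*x) + C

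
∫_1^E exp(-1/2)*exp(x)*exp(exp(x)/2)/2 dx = -exp(-1/2 + E/2) + exp(-1/2 + exp(E)/2)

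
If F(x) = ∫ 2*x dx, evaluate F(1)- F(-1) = 0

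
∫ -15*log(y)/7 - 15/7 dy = -15*y*log(y)/7 + C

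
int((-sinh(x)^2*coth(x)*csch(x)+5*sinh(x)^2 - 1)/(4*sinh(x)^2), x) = 5*x/4 + 1/(4*tanh(x)) + 1/(4*sinh(x)) + C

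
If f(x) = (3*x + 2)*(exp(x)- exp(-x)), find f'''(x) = (3*x*exp(2*x) + 3*x + 11*exp(2*x) - 7)*exp(-x)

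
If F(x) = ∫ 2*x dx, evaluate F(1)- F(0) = 1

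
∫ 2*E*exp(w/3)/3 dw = 2*exp(w/3 + 1) + C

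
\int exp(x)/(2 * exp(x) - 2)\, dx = log(exp(x) - 1)/2 + C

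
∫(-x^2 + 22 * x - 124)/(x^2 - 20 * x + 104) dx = -x + log((x - 10)^2/4 + 1) + C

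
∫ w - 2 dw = w^2/2 - 2*w + C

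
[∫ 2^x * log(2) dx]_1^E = -2 + 2^E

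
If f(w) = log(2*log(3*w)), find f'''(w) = (2*log(w)^2 + 3*log(w) + 4*log(3)*log(w) + 2 + 2*log(3)^2 + 3*log(3))/(w^3*log(w)^3 + 3*w^3*log(3)*log(w)^2 + 3*w^3*log(3)^2*log(w) + w^3*log(3)^3)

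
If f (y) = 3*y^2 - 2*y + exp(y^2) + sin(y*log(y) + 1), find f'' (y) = (4*y^3*exp(y^2) + 2*y*exp(y^2) - y*log(y)^2*sin(y*log(y) + 1) - 2*y*log(y)*sin(y*log(y) + 1) - y*sin(y*log(y) + 1) + 6*y + cos(y*log(y) + 1))/y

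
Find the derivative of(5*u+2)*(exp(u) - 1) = 5*u*exp(u) + 7*exp(u) - 5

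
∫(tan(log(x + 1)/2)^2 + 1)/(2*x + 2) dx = tan(log(x + 1)/2) + C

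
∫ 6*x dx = 3*x^2 + C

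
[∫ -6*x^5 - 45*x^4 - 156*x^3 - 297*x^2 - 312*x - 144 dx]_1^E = (-3*E - exp(2) - 4)^3 + 512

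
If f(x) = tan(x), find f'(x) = cos(x)^(-2)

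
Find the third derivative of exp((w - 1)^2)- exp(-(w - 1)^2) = (8*w^3*exp(2*w^2 - 4*w + 2) + 8*w^3 - 24*w^2*exp(2*w^2 - 4*w + 2) - 24*w^2 + 36*w*exp(2*w^2 - 4*w + 2) + 12*w - 20*exp(2*w^2 - 4*w + 2) + 4)*exp(-w^2 + 2*w - 1)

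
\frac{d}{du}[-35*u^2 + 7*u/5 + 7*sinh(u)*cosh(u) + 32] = -70*u + 7*cosh(2*u) + 7/5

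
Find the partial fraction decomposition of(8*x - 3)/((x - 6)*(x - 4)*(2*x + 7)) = -124/(285*(2*x + 7)) - 29/(30*(x - 4)) + 45/(38*(x - 6))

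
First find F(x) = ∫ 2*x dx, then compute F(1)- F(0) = 1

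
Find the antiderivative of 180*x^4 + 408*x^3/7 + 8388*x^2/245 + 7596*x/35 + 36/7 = 36*x^5 + 102*x^4/7 + 2796*x^3/245 + 3798*x^2/35 + 36*x/7 + C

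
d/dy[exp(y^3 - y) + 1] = 3*y^2*exp(y^3 - y) - exp(y^3 - y)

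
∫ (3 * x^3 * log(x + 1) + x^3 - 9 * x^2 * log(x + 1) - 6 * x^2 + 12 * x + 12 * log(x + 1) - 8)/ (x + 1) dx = (x - 2)^3*log(x + 1) + C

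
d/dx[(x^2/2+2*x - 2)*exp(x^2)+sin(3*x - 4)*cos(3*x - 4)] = x^3*exp(x^2) + 4*x^2*exp(x^2) - 3*x*exp(x^2) + 2*exp(x^2) + 3*cos(6*x - 8)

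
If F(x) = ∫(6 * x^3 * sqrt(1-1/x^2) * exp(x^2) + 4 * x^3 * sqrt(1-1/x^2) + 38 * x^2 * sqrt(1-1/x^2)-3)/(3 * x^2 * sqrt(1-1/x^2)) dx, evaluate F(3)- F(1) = -E - pi/2 + acsc(3) + 92/3 + exp(9)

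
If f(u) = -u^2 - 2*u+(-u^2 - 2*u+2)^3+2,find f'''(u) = -120*u^3 - 360*u^2 - 144*u + 96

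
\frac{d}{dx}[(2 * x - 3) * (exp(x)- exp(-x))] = (2*x*exp(2*x) + 2*x - exp(2*x) - 5)*exp(-x)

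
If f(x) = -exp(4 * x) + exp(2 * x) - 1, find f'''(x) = -64*exp(4*x) + 8*exp(2*x)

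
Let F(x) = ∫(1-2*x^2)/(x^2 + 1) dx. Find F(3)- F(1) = -4 - 3*acot(3) + 3*pi/4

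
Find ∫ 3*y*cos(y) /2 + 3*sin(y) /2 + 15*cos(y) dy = (3*y/2 + 15)*sin(y) + C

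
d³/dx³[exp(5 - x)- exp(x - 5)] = (-exp(2*x - 10) - 1)*exp(5 - x)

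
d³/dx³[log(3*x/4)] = 2/x^3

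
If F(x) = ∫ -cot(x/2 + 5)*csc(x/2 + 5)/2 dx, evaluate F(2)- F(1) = csc(6) - csc(11/2)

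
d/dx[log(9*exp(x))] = 1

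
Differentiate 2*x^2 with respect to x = 4*x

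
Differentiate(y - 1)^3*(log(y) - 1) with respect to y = (3*y^3*log(y) - 2*y^3 - 6*y^2*log(y) + 3*y^2 + 3*y*log(y) - 1)/y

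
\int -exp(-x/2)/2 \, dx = exp(-x/2) + C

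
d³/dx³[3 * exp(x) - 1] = 3*exp(x)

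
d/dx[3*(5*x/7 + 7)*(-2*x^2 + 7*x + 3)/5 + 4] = -18*x^2/7 - 54*x/5 + 1074/35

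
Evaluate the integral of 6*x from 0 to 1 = 3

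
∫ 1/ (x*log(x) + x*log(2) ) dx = log(2*log(2*x)) + C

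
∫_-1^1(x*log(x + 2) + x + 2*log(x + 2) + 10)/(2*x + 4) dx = 11*log(3)/2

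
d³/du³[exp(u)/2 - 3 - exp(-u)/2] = (exp(2*u) + 1)*exp(-u)/2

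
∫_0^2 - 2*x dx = -4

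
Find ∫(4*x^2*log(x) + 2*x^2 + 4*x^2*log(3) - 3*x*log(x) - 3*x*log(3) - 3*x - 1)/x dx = -(-2*x^2 + 3*x + 1)*log(3*x) + C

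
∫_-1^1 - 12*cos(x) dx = -24*sin(1)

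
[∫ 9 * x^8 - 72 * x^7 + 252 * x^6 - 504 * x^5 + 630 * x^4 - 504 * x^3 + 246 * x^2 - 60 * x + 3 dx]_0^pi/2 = -1 - 2*(-1 + pi/2)^3 + (-1 + pi/2)^9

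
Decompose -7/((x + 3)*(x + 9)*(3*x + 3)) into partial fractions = -7/(144*(x + 9)) + 7/(36*(x + 3)) - 7/(48*(x + 1))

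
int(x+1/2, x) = x^2/2 + x/2 + C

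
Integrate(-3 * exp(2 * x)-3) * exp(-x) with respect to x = -6*sinh(x) + C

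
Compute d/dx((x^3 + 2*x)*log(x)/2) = 3*x^2*log(x)/2 + x^2/2 + log(x) + 1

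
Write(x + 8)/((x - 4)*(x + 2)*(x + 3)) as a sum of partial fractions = 5/(7*(x + 3)) - 1/(x + 2) + 2/(7*(x - 4))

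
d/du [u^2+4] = 2*u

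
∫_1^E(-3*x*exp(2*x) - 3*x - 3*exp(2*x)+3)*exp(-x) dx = -3*E*(-exp(-E) + exp(E)) - 3*exp(-1) + 3*E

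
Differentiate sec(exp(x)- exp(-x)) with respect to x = (exp(2*x)*tan(exp(x) - exp(-x))*sec(exp(x) - exp(-x)) + tan(exp(x) - exp(-x))*sec(exp(x) - exp(-x)))*exp(-x)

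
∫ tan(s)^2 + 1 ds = tan(s) + C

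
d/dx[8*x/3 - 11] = 8/3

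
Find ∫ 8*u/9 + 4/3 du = 4*u^2/9 + 4*u/3 + C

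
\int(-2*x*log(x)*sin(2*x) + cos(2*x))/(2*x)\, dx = log(x)*cos(2*x)/2 + C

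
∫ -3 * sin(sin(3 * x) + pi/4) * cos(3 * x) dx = cos(sin(3*x) + pi/4) + C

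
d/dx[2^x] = 2^x*log(2)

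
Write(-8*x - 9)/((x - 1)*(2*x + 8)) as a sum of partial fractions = -23/(10*(x + 4)) - 17/(10*(x - 1))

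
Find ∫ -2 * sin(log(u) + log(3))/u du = 2*cos(log(3*u)) + C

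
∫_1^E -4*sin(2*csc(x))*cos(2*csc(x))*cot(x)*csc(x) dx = cos(4/sin(1))/2 - cos(4/sin(E))/2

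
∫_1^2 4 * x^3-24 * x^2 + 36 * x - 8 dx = 5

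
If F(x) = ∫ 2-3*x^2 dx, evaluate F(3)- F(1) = -22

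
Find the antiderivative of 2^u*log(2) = 2^u + C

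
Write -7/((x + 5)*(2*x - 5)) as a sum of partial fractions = -14/(15*(2*x - 5)) + 7/(15*(x + 5))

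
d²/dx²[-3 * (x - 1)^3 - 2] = 18 - 18*x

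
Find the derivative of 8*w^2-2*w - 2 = 16*w - 2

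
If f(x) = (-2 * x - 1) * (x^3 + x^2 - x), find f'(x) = -8*x^3 - 9*x^2 + 2*x + 1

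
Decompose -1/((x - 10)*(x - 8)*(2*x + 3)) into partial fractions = -4/(437*(2*x + 3)) + 1/(38*(x - 8)) - 1/(46*(x - 10))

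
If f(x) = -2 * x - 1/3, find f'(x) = -2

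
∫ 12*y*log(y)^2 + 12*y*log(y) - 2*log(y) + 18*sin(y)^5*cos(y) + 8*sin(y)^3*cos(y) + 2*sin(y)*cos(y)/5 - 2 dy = 6*y^2*log(y)^2 - 2*y*log(y) + 3*sin(y)^6 + 2*sin(y)^4 + sin(y)^2/5 + C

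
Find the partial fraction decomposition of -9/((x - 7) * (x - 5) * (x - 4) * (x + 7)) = 3/(616*(x + 7)) - 3/(11*(x - 4)) + 3/(8*(x - 5)) - 3/(28*(x - 7))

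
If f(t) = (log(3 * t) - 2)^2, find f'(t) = (2*log(t) - 4 + 2*log(3))/t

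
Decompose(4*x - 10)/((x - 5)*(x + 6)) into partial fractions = 34/(11*(x + 6)) + 10/(11*(x - 5))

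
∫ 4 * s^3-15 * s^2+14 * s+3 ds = s^4 - 5*s^3 + 7*s^2 + 3*s + C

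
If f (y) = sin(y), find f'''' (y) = sin(y)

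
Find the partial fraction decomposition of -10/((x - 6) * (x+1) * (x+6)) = -1/(6*(x + 6)) + 2/(7*(x + 1)) - 5/(42*(x - 6))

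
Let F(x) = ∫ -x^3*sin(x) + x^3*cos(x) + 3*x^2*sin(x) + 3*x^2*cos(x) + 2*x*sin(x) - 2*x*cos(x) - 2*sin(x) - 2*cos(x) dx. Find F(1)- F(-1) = -2*cos(1)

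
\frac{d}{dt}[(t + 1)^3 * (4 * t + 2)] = 16*t^3 + 42*t^2 + 36*t + 10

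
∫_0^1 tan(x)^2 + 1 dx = tan(1)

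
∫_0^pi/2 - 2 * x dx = -pi^2/4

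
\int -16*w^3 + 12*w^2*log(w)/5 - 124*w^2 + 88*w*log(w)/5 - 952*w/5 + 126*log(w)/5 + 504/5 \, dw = 2*w*(-5*w + log(w) + 3)*(10*w + 2*(w + 3)^2 + 45)/5 + C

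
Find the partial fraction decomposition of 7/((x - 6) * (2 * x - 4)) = -7/(8*(x - 2)) + 7/(8*(x - 6))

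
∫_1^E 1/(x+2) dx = -log(3/2) + log(1 + E/2)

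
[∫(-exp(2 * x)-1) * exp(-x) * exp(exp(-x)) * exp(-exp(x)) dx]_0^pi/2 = -1 + exp(-exp(pi/2) + exp(-pi/2))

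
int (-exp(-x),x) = exp(-x) + C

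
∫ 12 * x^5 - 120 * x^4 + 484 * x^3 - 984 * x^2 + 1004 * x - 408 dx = 2*x^6 - 24*x^5 + 121*x^4 - 328*x^3 + 502*x^2 - 408*x + C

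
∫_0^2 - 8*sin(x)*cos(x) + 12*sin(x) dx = -1 + (-3 + 2*cos(2))^2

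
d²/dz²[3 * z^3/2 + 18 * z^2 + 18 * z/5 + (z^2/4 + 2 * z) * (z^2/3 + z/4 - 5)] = z^2 + 107*z/8 + 69/2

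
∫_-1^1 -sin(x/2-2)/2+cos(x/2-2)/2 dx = -sin(3/2) + cos(3/2) + sin(5/2) - cos(5/2)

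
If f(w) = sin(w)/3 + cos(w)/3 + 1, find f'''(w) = sin(w)/3 - cos(w)/3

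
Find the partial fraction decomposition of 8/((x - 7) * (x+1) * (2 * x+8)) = 4/(33*(x + 4)) - 1/(6*(x + 1)) + 1/(22*(x - 7))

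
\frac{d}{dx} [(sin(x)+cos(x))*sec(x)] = cos(x)^(-2)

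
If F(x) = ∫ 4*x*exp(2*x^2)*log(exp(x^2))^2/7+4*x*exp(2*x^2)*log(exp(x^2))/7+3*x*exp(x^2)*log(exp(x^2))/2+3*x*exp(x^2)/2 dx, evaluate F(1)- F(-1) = 0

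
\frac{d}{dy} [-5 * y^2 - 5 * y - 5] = -10*y - 5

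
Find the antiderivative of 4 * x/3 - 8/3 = 2*x^2/3 - 8*x/3 + C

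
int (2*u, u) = u^2 + C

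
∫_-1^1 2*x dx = 0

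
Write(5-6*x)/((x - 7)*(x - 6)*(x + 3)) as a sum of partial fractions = 23/(90*(x + 3)) + 31/(9*(x - 6)) - 37/(10*(x - 7))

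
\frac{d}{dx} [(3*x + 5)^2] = 18*x + 30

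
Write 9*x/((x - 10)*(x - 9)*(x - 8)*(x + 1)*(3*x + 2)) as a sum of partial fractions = 243/(12064*(3*x + 2)) - 1/(110*(x + 1)) + 2/(13*(x - 8)) - 81/(290*(x - 9)) + 45/(352*(x - 10))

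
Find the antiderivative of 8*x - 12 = 4*x^2 - 12*x + C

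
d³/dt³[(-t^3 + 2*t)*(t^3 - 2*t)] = -120*t^3 + 96*t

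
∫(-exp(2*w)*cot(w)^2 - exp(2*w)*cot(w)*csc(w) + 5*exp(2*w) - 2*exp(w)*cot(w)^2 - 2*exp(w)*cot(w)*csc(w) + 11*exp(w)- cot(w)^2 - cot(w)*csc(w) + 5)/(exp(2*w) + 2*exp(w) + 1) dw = ((exp(w) + 1)*(6*w + cot(w) + csc(w) + 18) + exp(w))/(exp(w) + 1) + C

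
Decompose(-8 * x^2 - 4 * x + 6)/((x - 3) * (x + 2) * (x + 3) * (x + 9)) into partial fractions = 101/(84*(x + 9)) - 3/(2*(x + 3)) + 18/(35*(x + 2)) - 13/(60*(x - 3))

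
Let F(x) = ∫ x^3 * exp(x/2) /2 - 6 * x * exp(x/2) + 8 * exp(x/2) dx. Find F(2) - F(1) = exp(1/2)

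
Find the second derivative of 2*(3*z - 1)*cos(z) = -6*z*cos(z) - 12*sin(z) + 2*cos(z)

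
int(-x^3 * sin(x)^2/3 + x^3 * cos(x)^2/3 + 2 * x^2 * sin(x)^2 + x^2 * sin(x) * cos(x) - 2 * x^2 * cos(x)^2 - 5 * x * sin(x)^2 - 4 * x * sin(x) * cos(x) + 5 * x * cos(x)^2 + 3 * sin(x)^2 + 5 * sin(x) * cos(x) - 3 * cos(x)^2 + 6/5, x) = 6*x/5 + (x^3 - 6*x^2 + 15*x - 9)*sin(2*x)/6 + C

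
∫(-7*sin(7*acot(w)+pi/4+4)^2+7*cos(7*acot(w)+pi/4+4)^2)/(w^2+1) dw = -cos(14*acot(w) + 8)/2 + C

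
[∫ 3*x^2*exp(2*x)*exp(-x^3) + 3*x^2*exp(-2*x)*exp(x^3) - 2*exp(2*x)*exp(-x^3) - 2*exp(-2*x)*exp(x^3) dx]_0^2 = -exp(-4) + exp(4)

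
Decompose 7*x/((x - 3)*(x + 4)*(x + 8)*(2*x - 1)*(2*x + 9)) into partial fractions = 6/(25*(2*x + 9)) - 14/(3825*(2*x - 1)) - 2/(187*(x + 8)) - 1/(9*(x + 4)) + 1/(275*(x - 3))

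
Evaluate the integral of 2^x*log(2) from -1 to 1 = 3/2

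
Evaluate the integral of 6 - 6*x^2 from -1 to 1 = 8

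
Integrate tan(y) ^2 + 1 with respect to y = tan(y) + C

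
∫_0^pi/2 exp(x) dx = -1 + exp(pi/2)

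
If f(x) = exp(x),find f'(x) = exp(x)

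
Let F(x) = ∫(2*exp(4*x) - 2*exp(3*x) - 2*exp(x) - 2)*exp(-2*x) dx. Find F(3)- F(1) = -(-1 - exp(-1) + E)^2 + (-1 - exp(-3) + exp(3))^2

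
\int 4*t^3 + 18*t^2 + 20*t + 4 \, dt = t^4 + 6*t^3 + 10*t^2 + 4*t + C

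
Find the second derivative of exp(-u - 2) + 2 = exp(-u - 2)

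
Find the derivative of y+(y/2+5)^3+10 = 3*y^2/8 + 15*y/2 + 77/2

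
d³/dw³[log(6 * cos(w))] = -2*sin(w)/cos(w)^3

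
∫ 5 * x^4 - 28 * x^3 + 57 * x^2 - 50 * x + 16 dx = x^5 - 7*x^4 + 19*x^3 - 25*x^2 + 16*x + C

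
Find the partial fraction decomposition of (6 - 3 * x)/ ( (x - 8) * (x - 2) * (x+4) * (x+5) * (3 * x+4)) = 81/(2464*(3*x + 4)) + 3/(143*(x + 5)) - 1/(32*(x + 4)) - 1/(1456*(x - 8))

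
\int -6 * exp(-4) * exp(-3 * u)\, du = 2*exp(-3*u - 4) + C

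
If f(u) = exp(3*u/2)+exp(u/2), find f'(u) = 3*exp(3*u/2)/2 + exp(u/2)/2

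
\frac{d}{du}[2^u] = 2^u*log(2)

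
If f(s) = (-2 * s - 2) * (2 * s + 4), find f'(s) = -8*s - 12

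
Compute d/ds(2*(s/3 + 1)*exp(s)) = 2*s*exp(s)/3 + 8*exp(s)/3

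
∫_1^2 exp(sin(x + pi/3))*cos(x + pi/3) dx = -exp(sin(1 + pi/3)) + exp(sin(pi/3 + 2))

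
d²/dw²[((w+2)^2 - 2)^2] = 12*w^2 + 48*w + 40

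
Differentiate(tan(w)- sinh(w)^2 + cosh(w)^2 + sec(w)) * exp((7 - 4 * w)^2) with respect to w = (32*w*tan(w) + 32*w + 32*w/cos(w) + sin(w)/cos(w)^2 - 56*tan(w) - 56 - 56/cos(w) + cos(w)^(-2))*exp(49)*exp(-56*w)*exp(16*w^2)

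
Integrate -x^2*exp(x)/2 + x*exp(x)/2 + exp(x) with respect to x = (-x^2 + 3*x - 1)*exp(x)/2 + C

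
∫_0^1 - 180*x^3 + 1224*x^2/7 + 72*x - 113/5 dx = 934/35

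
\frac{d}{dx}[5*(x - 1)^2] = 10*x - 10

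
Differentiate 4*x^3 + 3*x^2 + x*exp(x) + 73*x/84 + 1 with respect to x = 12*x^2 + x*exp(x) + 6*x + exp(x) + 73/84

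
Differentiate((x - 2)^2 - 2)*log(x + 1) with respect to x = (2*x^2*log(x + 1) + x^2 - 2*x*log(x + 1) - 4*x - 4*log(x + 1) + 2)/(x + 1)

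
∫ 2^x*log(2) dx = 2^x + C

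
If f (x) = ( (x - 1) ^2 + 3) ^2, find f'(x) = 4*x^3 - 12*x^2 + 24*x - 16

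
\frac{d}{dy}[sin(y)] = cos(y)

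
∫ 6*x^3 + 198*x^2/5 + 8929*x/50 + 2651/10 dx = 3*x^4/2 + 66*x^3/5 + 8929*x^2/100 + 2651*x/10 + C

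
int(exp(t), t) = exp(t) + C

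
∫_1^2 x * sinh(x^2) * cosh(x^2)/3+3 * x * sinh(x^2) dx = -3*cosh(1)/2 - cosh(1)^2/12 + 3*cosh(4)/2 + cosh(4)^2/12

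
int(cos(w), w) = sin(w) + C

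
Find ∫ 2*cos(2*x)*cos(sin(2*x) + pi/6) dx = sin(sin(2*x) + pi/6) + C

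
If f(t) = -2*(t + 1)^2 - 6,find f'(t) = -4*t - 4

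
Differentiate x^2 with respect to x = 2*x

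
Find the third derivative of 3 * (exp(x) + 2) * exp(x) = 24*exp(2*x) + 6*exp(x)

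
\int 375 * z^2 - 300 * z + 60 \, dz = 125*z^3 - 150*z^2 + 60*z + C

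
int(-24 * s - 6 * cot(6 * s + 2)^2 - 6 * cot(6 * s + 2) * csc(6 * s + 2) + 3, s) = -12*s^2 + 9*s + cot(6*s + 2) + csc(6*s + 2) + C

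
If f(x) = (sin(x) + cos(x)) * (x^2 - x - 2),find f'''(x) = x^2*sin(x) - x^2*cos(x) - 7*x*sin(x) - 5*x*cos(x) - 5*sin(x) + 11*cos(x)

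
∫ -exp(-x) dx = exp(-x) + C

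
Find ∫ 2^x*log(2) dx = 2^x + C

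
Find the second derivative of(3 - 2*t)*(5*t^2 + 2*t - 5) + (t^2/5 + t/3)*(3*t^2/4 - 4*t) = 9*t^2/5 - 633*t/10 + 58/3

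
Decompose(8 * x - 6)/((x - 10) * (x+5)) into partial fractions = 46/(15*(x + 5)) + 74/(15*(x - 10))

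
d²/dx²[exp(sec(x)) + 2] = (sin(x)^2/cos(x)^3 - 1 + 2/cos(x)^2)*exp(1/cos(x))/cos(x)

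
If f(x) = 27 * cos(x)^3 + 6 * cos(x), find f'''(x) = -729*sin(x)^3 + 573*sin(x)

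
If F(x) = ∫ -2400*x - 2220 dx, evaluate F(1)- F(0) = -3420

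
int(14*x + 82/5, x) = 7*x^2 + 82*x/5 + C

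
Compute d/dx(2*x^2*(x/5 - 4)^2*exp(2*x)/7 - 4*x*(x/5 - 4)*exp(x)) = 4*x^4*exp(2*x)/175 - 152*x^3*exp(2*x)/175 + 272*x^2*exp(2*x)/35 - 4*x^2*exp(x)/5 + 64*x*exp(2*x)/7 + 72*x*exp(x)/5 + 16*exp(x)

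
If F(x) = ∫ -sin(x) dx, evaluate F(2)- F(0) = -1 + cos(2)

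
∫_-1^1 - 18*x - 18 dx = -36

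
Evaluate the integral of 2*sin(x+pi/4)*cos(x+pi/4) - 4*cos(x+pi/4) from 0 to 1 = -(-2 + sqrt(2)/2)^2 + (-2 + sin(pi/4 + 1))^2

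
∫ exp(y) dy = exp(y) + C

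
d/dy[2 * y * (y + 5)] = 4*y + 10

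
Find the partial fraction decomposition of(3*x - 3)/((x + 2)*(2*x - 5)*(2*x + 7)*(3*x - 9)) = 1/(26*(2*x + 7)) - 1/(18*(2*x - 5)) - 1/(45*(x + 2)) + 2/(65*(x - 3))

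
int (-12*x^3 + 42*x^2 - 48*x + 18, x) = -3*x^4 + 14*x^3 - 24*x^2 + 18*x + C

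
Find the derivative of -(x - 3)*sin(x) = -x*cos(x) - sin(x) + 3*cos(x)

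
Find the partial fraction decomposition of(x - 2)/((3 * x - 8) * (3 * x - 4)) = 1/(6*(3*x - 4)) + 1/(6*(3*x - 8))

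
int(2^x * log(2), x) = 2^x + C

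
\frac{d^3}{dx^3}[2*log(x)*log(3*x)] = (8*log(x) - 12 + 4*log(3))/x^3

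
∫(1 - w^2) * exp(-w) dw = (w + 1)^2*exp(-w) + C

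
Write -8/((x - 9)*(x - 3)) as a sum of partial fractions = 4/(3*(x - 3)) - 4/(3*(x - 9))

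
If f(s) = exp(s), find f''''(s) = exp(s)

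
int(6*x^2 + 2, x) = 2*x^3 + 2*x + C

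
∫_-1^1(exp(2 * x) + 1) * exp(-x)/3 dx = -2*exp(-1)/3 + 2*E/3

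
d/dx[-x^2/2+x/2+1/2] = 1/2 - x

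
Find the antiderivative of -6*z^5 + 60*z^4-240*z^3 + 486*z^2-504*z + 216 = -z^6 + 12*z^5 - 60*z^4 + 162*z^3 - 252*z^2 + 216*z + C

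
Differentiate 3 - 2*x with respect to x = -2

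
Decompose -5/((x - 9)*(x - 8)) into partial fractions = 5/(x - 8) - 5/(x - 9)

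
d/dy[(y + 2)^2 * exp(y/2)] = y^2*exp(y/2)/2 + 4*y*exp(y/2) + 6*exp(y/2)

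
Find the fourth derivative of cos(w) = cos(w)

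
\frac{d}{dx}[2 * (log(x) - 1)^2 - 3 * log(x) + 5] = (4*log(x) - 7)/x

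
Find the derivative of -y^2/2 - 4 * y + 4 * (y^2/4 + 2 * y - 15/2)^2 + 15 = y^3 + 12*y^2 + y - 124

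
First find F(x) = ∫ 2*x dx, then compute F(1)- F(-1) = 0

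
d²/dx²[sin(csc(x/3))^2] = -2*sin(csc(x/3))^2*cot(x/3)^2*csc(x/3)^2/9 + 4*sin(csc(x/3))*cos(csc(x/3))*cot(x/3)^2*csc(x/3)/9 + 2*sin(csc(x/3))*cos(csc(x/3))*csc(x/3)/9 + 2*cos(csc(x/3))^2*cot(x/3)^2*csc(x/3)^2/9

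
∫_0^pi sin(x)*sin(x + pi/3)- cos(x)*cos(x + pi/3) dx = 0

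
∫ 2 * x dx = x^2 + C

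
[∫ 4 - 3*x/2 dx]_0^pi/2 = (-1 + pi/8)*(4 - 3*pi/2) + 4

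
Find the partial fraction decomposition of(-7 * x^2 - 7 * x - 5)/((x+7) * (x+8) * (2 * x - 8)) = -397/(24*(x + 8)) + 299/(22*(x + 7)) - 145/(264*(x - 4))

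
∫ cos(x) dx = sin(x) + C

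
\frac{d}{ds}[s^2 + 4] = 2*s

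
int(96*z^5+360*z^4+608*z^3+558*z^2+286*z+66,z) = 16*z^6 + 72*z^5 + 152*z^4 + 186*z^3 + 143*z^2 + 66*z + C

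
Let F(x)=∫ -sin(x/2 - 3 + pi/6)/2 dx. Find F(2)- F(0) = sin(pi/3 + 2) - sin(pi/3 + 3)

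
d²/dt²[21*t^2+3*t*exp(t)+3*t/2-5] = 3*t*exp(t) + 6*exp(t) + 42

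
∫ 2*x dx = x^2 + C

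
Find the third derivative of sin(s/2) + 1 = -cos(s/2)/8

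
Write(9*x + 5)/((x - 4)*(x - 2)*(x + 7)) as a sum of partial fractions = -58/(99*(x + 7)) - 23/(18*(x - 2)) + 41/(22*(x - 4))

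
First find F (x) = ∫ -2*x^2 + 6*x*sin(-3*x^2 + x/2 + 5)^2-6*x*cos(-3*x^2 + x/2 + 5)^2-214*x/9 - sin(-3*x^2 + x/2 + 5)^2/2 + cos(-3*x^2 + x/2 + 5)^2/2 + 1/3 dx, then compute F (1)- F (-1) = -2/3 + sin(5)/2 - sin(3)/2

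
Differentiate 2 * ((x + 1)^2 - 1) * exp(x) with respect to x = 2*x^2*exp(x) + 8*x*exp(x) + 4*exp(x)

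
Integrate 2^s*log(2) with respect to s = 2^s + C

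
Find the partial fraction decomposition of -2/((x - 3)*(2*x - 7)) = -4/(2*x - 7) + 2/(x - 3)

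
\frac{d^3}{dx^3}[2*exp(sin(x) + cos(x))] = (-sqrt(2)*sin(3*x + pi/4) - 6*cos(2*x) + sqrt(2)*cos(x + pi/4))*exp(sin(x))*exp(cos(x))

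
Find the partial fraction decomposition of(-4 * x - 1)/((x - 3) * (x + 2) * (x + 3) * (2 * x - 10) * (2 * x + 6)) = -245/(4608*(x + 3)) - 11/(192*(x + 3)^2) + 1/(20*(x + 2)) + 13/(1440*(x - 3)) - 3/(512*(x - 5))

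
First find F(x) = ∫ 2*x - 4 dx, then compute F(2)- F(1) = -1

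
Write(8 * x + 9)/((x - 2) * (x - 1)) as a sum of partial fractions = -17/(x - 1) + 25/(x - 2)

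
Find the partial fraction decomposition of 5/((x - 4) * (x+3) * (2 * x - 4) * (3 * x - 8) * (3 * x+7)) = -9/(988*(3*x + 7)) - 9/(272*(3*x - 8)) + 1/(476*(x + 3)) + 1/(104*(x - 2)) + 5/(2128*(x - 4))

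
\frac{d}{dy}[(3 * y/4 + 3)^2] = 9*y/8 + 9/2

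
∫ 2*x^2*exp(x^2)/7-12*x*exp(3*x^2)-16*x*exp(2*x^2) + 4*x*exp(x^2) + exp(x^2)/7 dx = (x - 14*exp(2*x^2) - 28*exp(x^2) + 14)*exp(x^2)/7 + C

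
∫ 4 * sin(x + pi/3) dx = -4*cos(x + pi/3) + C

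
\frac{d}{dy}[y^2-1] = 2*y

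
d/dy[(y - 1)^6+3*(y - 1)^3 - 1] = 6*y^5 - 30*y^4 + 60*y^3 - 51*y^2 + 12*y + 3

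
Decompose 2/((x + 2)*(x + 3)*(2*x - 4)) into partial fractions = 1/(5*(x + 3)) - 1/(4*(x + 2)) + 1/(20*(x - 2))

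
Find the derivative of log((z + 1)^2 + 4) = (2*z + 2)/(z^2 + 2*z + 5)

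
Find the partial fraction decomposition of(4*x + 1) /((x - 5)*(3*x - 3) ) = -5/(12*(x - 1)) + 7/(4*(x - 5))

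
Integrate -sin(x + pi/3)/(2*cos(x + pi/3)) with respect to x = log(cos(x + pi/3))/2 + C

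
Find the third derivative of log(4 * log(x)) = (2*log(x)^2 + 3*log(x) + 2)/(x^3*log(x)^3)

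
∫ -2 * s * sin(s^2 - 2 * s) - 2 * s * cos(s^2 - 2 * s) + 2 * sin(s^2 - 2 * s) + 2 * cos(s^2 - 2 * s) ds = -sin(s*(s - 2)) + cos(s*(s - 2)) + C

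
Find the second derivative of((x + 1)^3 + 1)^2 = 30*x^4 + 120*x^3 + 180*x^2 + 132*x + 42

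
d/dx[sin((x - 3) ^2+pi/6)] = 2*(x - 3)*cos(x^2 - 6*x + pi/6 + 9)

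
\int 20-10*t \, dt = -5*t^2 + 20*t + C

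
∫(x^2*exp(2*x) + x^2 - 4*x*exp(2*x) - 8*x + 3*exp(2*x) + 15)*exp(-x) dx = 2*(x - 3)^2*sinh(x) + C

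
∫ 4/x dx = 4*log(3*x) + C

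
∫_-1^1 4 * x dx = 0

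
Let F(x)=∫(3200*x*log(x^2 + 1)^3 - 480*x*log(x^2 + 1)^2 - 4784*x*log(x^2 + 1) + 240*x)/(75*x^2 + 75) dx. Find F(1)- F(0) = -16*log(2)^2 + (-4*log(2)^2 + 2*log(2)/5)^2/3 + 8*log(2)/5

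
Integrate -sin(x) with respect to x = cos(x) + C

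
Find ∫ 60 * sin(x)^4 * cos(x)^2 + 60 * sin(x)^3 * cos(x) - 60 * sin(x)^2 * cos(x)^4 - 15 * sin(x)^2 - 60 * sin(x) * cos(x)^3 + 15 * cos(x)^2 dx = -20*sin(x)^3*cos(x)^3 + 15*sin(2*x)/2 + 15*cos(4*x)/4 + C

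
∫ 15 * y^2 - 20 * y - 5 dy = 5*y^3 - 10*y^2 - 5*y + C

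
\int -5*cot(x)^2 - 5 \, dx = 5*cot(x) + C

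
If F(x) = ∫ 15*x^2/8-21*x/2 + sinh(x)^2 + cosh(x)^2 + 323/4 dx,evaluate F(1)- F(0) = sinh(2)/2 + 609/8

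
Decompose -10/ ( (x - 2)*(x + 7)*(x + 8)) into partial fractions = -1/(x + 8) + 10/(9*(x + 7)) - 1/(9*(x - 2))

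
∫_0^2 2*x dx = 4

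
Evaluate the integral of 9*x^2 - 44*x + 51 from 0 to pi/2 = (-4 + 3*pi/2)*(-3 + pi/2)^2 + 36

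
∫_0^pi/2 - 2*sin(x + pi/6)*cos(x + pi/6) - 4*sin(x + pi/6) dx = 9/4 - (sqrt(3)/2 + 2)^2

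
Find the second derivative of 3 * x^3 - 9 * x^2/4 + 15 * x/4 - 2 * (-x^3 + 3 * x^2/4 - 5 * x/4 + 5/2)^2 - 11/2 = -60*x^4 + 60*x^3 - 147*x^2/2 + 201*x/2 - 103/4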